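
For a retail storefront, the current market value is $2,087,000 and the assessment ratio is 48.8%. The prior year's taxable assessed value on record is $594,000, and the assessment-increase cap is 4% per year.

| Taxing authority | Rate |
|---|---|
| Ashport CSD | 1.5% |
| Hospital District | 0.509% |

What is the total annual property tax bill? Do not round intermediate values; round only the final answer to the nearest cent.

Uncapped assessed value = $2,087,000 × 0.488 = $1,018,456
Cap limit = $594,000 × 1.04 = $617,760
Taxable assessed value = min($1,018,456, $617,760) = $617,760 (cap binds)
Ashport CSD: $617,760 × 0.015 = $9,266.4
Hospital District: $617,760 × 0.00509 = $3,144.3984
Total = $12,410.7984

$12,410.80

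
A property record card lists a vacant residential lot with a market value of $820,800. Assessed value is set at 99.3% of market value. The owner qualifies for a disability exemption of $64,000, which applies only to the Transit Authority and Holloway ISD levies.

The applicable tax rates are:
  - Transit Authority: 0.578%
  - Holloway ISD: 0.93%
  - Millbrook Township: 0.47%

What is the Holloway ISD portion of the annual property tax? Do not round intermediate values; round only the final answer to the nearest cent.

$6,984.81

Assessed value = $820,800 × 0.993 = $815,054.4
Holloway ISD taxable value = $815,054.4 − $64,000 = $751,054.4
Holloway ISD levy = $751,054.4 × 0.0093 = $6,984.80592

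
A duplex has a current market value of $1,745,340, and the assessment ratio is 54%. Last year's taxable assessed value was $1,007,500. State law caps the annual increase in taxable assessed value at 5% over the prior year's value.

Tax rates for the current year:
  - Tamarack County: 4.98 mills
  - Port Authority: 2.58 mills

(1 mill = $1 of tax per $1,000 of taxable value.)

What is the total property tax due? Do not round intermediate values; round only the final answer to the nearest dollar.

Uncapped assessed value = $1,745,340 × 0.54 = $942,483.6
Cap limit = $1,007,500 × 1.05 = $1,057,875
Taxable assessed value = min($942,483.6, $1,057,875) = $942,483.6 (cap does not bind)
Tamarack County: $942,483.6 × 0.00498 = $4,693.568328
Port Authority: $942,483.6 × 0.00258 = $2,431.607688
Total = $7,125.176016

$7,125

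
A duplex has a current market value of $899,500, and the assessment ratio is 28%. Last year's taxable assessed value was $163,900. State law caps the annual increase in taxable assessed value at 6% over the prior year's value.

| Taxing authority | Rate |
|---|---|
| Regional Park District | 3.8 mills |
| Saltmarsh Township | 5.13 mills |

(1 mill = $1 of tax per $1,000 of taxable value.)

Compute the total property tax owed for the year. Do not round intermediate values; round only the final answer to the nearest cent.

$1,551.44

Uncapped assessed value = $899,500 × 0.28 = $251,860
Cap limit = $163,900 × 1.06 = $173,734
Taxable assessed value = min($251,860, $173,734) = $173,734 (cap binds)
Regional Park District: $173,734 × 0.0038 = $660.1892
Saltmarsh Township: $173,734 × 0.00513 = $891.25542
Total = $1,551.44462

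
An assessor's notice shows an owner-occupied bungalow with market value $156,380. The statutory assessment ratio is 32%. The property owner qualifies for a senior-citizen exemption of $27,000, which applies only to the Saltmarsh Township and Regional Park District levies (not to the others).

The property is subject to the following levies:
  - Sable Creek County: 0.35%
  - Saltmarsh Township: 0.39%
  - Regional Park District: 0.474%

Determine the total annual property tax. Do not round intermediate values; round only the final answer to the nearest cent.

Assessed value = $156,380 × 0.32 = $50,041.6
Sable Creek County: $50,041.6 × 0.0035 = $175.1456
Saltmarsh Township: ($50,041.6 − $27,000) × 0.0039 = $23,041.6 × 0.0039 = $89.86224
Regional Park District: ($50,041.6 − $27,000) × 0.00474 = $23,041.6 × 0.00474 = $109.217184
Total = $374.225024

$374.23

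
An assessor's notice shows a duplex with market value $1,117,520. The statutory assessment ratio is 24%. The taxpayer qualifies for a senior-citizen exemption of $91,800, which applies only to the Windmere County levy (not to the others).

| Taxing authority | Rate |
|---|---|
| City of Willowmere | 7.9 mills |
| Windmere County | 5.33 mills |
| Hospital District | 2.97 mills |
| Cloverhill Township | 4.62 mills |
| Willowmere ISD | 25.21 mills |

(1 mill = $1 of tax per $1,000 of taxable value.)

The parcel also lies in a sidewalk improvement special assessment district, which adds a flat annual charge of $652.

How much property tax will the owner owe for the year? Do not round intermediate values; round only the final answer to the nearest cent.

$12,508.17

Assessed value = $1,117,520 × 0.24 = $268,204.8
City of Willowmere: $268,204.8 × 0.0079 = $2,118.81792
Windmere County: ($268,204.8 − $91,800) × 0.00533 = $176,404.8 × 0.00533 = $940.237584
Hospital District: $268,204.8 × 0.00297 = $796.568256
Cloverhill Township: $268,204.8 × 0.00462 = $1,239.106176
Willowmere ISD: $268,204.8 × 0.02521 = $6,761.443008
Levies subtotal = $11,856.172944
Total = $11,856.172944 + $652 = $12,508.172944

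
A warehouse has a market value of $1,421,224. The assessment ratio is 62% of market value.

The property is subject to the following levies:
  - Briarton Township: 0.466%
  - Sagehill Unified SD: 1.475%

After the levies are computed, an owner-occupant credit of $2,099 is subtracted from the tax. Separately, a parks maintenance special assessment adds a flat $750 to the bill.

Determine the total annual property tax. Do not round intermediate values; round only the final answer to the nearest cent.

$15,754.29

Assessed value = $1,421,224 × 0.62 = $881,158.88
Briarton Township: $881,158.88 × 0.00466 = $4,106.2003808
Sagehill Unified SD: $881,158.88 × 0.01475 = $12,997.09348
Levies subtotal = $17,103.2938608
After credit = $17,103.2938608 − $2,099 = $15,004.2938608
Total = $15,004.2938608 + $750 = $15,754.2938608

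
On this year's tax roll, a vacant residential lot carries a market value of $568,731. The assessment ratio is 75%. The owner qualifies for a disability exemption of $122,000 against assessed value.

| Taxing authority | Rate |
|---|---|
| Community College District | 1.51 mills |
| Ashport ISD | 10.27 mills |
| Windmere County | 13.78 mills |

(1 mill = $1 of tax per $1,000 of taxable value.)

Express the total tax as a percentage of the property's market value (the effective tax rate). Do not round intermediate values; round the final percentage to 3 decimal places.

1.369%

Assessed value = $568,731 × 0.75 = $426,548.25
Taxable value = $426,548.25 − $122,000 = $304,548.25
Community College District: $304,548.25 × 0.00151 = $459.8678575
Ashport ISD: $304,548.25 × 0.01027 = $3,127.7105275
Windmere County: $304,548.25 × 0.01378 = $4,196.674885
Total tax = $7,784.25327
Effective rate = $7,784.25327 ÷ $568,731 = 1.369% of market value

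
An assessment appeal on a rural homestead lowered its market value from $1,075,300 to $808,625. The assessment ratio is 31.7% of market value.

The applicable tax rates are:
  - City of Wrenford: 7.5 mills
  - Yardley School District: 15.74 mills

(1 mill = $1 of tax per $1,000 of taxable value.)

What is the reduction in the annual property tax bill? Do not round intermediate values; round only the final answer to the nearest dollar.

$1,965

Old assessed value = $1,075,300 × 0.317 = $340,870.1
New assessed value = $808,625 × 0.317 = $256,334.125
Combined rate = 0.0075 + 0.01574 = 0.02324
Old tax = $340,870.1 × 0.02324 = $7,921.821124
New tax = $256,334.125 × 0.02324 = $5,957.205065
Reduction = $7,921.821124 − $5,957.205065 = $1,964.616059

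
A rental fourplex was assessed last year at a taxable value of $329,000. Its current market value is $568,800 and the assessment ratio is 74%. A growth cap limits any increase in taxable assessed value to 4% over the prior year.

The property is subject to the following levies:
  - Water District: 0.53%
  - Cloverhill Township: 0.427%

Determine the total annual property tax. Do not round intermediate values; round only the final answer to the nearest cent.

$3,274.47

Uncapped assessed value = $568,800 × 0.74 = $420,912
Cap limit = $329,000 × 1.04 = $342,160
Taxable assessed value = min($420,912, $342,160) = $342,160 (cap binds)
Water District: $342,160 × 0.0053 = $1,813.448
Cloverhill Township: $342,160 × 0.00427 = $1,461.0232
Total = $3,274.4712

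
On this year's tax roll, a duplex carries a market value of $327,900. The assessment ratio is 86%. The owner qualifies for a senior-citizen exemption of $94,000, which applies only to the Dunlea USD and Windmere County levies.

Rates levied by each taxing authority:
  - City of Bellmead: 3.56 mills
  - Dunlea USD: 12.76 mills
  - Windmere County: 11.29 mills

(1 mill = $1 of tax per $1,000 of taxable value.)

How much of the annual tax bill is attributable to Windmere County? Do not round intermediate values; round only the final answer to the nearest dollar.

Assessed value = $327,900 × 0.86 = $281,994
Windmere County taxable value = $281,994 − $94,000 = $187,994
Windmere County levy = $187,994 × 0.01129 = $2,122.45226

$2,122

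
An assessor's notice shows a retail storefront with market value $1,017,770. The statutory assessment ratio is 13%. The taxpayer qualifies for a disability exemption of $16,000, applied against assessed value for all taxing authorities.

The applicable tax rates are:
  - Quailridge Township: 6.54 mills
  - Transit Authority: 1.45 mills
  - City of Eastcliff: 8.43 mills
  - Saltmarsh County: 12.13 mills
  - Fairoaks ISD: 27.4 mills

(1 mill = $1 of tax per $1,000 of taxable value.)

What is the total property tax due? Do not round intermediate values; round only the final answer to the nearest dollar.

$6,508

Assessed value = $1,017,770 × 0.13 = $132,310.1
Taxable value = $132,310.1 − $16,000 = $116,310.1
Quailridge Township: $116,310.1 × 0.00654 = $760.668054
Transit Authority: $116,310.1 × 0.00145 = $168.649645
City of Eastcliff: $116,310.1 × 0.00843 = $980.494143
Saltmarsh County: $116,310.1 × 0.01213 = $1,410.841513
Fairoaks ISD: $116,310.1 × 0.0274 = $3,186.89674
Total = $760.668054 + $168.649645 + $980.494143 + $1,410.841513 + $3,186.89674 = $6,507.550095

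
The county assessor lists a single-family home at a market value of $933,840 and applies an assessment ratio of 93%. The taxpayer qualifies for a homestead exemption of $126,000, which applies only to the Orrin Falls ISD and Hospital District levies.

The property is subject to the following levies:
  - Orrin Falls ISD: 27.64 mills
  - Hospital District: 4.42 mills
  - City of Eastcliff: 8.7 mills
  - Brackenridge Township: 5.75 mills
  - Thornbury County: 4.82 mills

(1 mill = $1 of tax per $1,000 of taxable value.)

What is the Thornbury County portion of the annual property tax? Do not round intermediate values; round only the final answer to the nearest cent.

Assessed value = $933,840 × 0.93 = $868,471.2
Thornbury County taxable value = $868,471.2 (exemption does not apply)
Thornbury County levy = $868,471.2 × 0.00482 = $4,186.031184

$4,186.03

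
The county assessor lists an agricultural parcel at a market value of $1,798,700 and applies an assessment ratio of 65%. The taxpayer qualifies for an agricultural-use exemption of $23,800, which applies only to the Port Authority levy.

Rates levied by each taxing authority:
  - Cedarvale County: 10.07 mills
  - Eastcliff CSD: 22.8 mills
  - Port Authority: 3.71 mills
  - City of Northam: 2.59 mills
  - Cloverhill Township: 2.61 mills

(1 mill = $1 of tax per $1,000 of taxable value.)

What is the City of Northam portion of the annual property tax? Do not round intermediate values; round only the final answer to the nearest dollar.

$3,028

Assessed value = $1,798,700 × 0.65 = $1,169,155
City of Northam taxable value = $1,169,155 (exemption does not apply)
City of Northam levy = $1,169,155 × 0.00259 = $3,028.11145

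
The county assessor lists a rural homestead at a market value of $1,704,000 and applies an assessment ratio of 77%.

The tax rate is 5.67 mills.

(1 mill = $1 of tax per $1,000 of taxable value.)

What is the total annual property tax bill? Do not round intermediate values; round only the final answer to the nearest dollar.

Assessed value = $1,704,000 × 0.77 = $1,312,080
Tax = $1,312,080 × 0.00567 = $7,439.4936

$7,439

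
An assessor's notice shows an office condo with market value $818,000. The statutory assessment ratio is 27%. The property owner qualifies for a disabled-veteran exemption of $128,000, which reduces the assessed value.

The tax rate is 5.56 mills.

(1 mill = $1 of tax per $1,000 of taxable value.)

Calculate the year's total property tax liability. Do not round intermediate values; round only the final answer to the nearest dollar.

$516

Assessed value = $818,000 × 0.27 = $220,860
Taxable value = $220,860 − $128,000 = $92,860
Tax = $92,860 × 0.00556 = $516.3016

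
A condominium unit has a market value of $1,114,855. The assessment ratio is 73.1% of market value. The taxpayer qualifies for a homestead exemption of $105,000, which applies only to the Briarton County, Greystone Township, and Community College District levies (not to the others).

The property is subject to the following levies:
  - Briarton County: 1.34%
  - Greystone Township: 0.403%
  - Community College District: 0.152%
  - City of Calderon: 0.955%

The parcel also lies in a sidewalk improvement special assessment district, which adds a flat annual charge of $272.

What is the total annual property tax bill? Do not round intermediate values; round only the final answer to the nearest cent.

$21,508.58

Assessed value = $1,114,855 × 0.731 = $814,959.005
Briarton County: ($814,959.005 − $105,000) × 0.0134 = $709,959.005 × 0.0134 = $9,513.450667
Greystone Township: ($814,959.005 − $105,000) × 0.00403 = $709,959.005 × 0.00403 = $2,861.13479015
Community College District: ($814,959.005 − $105,000) × 0.00152 = $709,959.005 × 0.00152 = $1,079.1376876
City of Calderon: $814,959.005 × 0.00955 = $7,782.85849775
Levies subtotal = $21,236.5816425
Total = $21,236.5816425 + $272 = $21,508.5816425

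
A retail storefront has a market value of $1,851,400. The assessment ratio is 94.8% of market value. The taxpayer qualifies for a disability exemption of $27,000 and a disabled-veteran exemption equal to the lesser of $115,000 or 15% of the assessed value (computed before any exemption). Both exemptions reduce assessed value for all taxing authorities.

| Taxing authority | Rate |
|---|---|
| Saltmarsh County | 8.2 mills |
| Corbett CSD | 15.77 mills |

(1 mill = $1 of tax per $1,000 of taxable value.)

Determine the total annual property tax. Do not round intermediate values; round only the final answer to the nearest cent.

Assessed value = $1,851,400 × 0.948 = $1,755,127.2
Disabled-veteran exemption = min($115,000, 15% × $1,755,127.2) = min($115,000, $263,269.08) = $115,000 (dollar cap binds)
Taxable value = $1,755,127.2 − $27,000 − $115,000 = $1,613,127.2
Saltmarsh County: $1,613,127.2 × 0.0082 = $13,227.64304
Corbett CSD: $1,613,127.2 × 0.01577 = $25,439.015944
Total = $38,666.658984

$38,666.66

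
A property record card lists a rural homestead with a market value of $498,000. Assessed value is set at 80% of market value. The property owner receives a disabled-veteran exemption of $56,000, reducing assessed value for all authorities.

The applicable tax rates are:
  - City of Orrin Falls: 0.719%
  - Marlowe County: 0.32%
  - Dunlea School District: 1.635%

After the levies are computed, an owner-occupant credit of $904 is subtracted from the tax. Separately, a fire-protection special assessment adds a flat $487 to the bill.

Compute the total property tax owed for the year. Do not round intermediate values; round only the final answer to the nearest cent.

Assessed value = $498,000 × 0.8 = $398,400
Taxable value = $398,400 − $56,000 = $342,400
City of Orrin Falls: $342,400 × 0.00719 = $2,461.856
Marlowe County: $342,400 × 0.0032 = $1,095.68
Dunlea School District: $342,400 × 0.01635 = $5,598.24
Levies subtotal = $9,155.776
After credit = $9,155.776 − $904 = $8,251.776
Total = $8,251.776 + $487 = $8,738.776

$8,738.78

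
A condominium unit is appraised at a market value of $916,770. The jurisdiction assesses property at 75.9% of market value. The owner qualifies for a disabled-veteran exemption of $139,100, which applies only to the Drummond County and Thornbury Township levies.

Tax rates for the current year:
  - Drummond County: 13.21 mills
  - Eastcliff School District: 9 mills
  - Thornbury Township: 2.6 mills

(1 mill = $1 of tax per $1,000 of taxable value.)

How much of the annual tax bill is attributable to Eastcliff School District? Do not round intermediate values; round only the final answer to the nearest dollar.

$6,262

Assessed value = $916,770 × 0.759 = $695,828.43
Eastcliff School District taxable value = $695,828.43 (exemption does not apply)
Eastcliff School District levy = $695,828.43 × 0.009 = $6,262.45587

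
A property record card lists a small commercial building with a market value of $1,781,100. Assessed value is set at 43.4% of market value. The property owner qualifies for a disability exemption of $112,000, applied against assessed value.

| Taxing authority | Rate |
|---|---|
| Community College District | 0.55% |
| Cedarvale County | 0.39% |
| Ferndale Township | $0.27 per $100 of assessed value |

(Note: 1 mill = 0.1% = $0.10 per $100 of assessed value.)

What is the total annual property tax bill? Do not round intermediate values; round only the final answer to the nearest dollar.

$7,998

Assessed value = $1,781,100 × 0.434 = $772,997.4
Taxable value = $772,997.4 − $112,000 = $660,997.4
Community College District: $660,997.4 × 0.0055 = $3,635.4857
Cedarvale County: $660,997.4 × 0.0039 = $2,577.88986
Ferndale Township: $660,997.4 × 0.0027 = $1,784.69298
Total = $7,998.06854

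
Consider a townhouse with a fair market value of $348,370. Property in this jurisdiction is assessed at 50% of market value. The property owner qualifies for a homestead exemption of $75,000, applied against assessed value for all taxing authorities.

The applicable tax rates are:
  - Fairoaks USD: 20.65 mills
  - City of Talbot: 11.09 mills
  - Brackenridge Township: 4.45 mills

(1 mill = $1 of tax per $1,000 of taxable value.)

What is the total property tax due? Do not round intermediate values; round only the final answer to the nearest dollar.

Assessed value = $348,370 × 0.5 = $174,185
Taxable value = $174,185 − $75,000 = $99,185
Fairoaks USD: $99,185 × 0.02065 = $2,048.17025
City of Talbot: $99,185 × 0.01109 = $1,099.96165
Brackenridge Township: $99,185 × 0.00445 = $441.37325
Total = $2,048.17025 + $1,099.96165 + $441.37325 = $3,589.50515

$3,590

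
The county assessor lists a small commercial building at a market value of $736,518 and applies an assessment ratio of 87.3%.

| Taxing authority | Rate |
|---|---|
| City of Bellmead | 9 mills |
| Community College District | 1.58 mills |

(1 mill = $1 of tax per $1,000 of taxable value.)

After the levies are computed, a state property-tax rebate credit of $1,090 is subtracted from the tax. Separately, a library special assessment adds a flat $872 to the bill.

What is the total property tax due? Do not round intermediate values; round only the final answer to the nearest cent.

$6,584.73

Assessed value = $736,518 × 0.873 = $642,980.214
City of Bellmead: $642,980.214 × 0.009 = $5,786.821926
Community College District: $642,980.214 × 0.00158 = $1,015.90873812
Levies subtotal = $6,802.73066412
After credit = $6,802.73066412 − $1,090 = $5,712.73066412
Total = $5,712.73066412 + $872 = $6,584.73066412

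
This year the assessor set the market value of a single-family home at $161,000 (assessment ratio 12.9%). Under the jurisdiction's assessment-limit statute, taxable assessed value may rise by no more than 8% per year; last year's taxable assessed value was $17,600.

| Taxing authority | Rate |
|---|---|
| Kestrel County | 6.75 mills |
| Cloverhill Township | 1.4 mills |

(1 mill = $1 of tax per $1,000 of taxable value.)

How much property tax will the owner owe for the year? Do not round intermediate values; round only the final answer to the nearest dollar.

Uncapped assessed value = $161,000 × 0.129 = $20,769
Cap limit = $17,600 × 1.08 = $19,008
Taxable assessed value = min($20,769, $19,008) = $19,008 (cap binds)
Kestrel County: $19,008 × 0.00675 = $128.304
Cloverhill Township: $19,008 × 0.0014 = $26.6112
Total = $154.9152

$155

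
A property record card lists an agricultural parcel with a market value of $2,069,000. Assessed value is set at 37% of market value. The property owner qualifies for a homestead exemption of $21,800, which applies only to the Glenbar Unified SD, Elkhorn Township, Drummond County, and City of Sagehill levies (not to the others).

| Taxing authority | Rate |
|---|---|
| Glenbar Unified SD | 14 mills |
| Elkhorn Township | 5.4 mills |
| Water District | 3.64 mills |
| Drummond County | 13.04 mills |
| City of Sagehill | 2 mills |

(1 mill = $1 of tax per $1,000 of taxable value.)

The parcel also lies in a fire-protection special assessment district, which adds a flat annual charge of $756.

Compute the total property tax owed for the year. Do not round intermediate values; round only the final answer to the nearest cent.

Assessed value = $2,069,000 × 0.37 = $765,530
Glenbar Unified SD: ($765,530 − $21,800) × 0.014 = $743,730 × 0.014 = $10,412.22
Elkhorn Township: ($765,530 − $21,800) × 0.0054 = $743,730 × 0.0054 = $4,016.142
Water District: $765,530 × 0.00364 = $2,786.5292
Drummond County: ($765,530 − $21,800) × 0.01304 = $743,730 × 0.01304 = $9,698.2392
City of Sagehill: ($765,530 − $21,800) × 0.002 = $743,730 × 0.002 = $1,487.46
Levies subtotal = $28,400.5904
Total = $28,400.5904 + $756 = $29,156.5904

$29,156.59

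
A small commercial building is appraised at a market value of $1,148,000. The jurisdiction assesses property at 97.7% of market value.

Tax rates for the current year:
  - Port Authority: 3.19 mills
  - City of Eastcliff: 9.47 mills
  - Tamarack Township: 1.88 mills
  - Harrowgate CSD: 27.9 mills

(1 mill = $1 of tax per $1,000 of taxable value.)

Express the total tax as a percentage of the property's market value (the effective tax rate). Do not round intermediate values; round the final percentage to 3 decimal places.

Assessed value = $1,148,000 × 0.977 = $1,121,596
Port Authority: $1,121,596 × 0.00319 = $3,577.89124
City of Eastcliff: $1,121,596 × 0.00947 = $10,621.51412
Tamarack Township: $1,121,596 × 0.00188 = $2,108.60048
Harrowgate CSD: $1,121,596 × 0.0279 = $31,292.5284
Total tax = $47,600.53424
Effective rate = $47,600.53424 ÷ $1,148,000 = 4.146% of market value

4.146%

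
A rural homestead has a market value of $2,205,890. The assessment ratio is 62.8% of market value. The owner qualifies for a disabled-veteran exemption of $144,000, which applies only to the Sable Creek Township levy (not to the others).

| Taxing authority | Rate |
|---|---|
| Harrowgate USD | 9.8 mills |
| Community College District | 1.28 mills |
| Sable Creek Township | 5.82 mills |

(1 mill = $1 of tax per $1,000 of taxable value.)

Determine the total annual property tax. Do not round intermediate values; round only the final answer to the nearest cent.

$22,573.47

Assessed value = $2,205,890 × 0.628 = $1,385,298.92
Harrowgate USD: $1,385,298.92 × 0.0098 = $13,575.929416
Community College District: $1,385,298.92 × 0.00128 = $1,773.1826176
Sable Creek Township: ($1,385,298.92 − $144,000) × 0.00582 = $1,241,298.92 × 0.00582 = $7,224.3597144
Total = $22,573.471748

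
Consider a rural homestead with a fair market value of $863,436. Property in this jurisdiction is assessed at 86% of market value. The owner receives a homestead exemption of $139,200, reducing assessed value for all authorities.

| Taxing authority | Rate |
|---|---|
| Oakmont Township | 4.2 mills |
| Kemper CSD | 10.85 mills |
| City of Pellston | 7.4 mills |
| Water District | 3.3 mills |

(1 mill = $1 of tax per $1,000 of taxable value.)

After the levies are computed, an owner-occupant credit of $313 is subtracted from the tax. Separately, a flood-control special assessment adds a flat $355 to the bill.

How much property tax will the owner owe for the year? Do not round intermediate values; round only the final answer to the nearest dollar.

$15,578

Assessed value = $863,436 × 0.86 = $742,554.96
Taxable value = $742,554.96 − $139,200 = $603,354.96
Oakmont Township: $603,354.96 × 0.0042 = $2,534.090832
Kemper CSD: $603,354.96 × 0.01085 = $6,546.401316
City of Pellston: $603,354.96 × 0.0074 = $4,464.826704
Water District: $603,354.96 × 0.0033 = $1,991.071368
Levies subtotal = $15,536.39022
After credit = $15,536.39022 − $313 = $15,223.39022
Total = $15,223.39022 + $355 = $15,578.39022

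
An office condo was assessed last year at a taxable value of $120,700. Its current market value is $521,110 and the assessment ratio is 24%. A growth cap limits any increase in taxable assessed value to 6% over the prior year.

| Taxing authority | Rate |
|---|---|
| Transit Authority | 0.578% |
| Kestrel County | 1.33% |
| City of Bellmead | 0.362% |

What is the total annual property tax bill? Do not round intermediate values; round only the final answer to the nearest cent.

Uncapped assessed value = $521,110 × 0.24 = $125,066.4
Cap limit = $120,700 × 1.06 = $127,942
Taxable assessed value = min($125,066.4, $127,942) = $125,066.4 (cap does not bind)
Transit Authority: $125,066.4 × 0.00578 = $722.883792
Kestrel County: $125,066.4 × 0.0133 = $1,663.38312
City of Bellmead: $125,066.4 × 0.00362 = $452.740368
Total = $2,839.00728

$2,839.01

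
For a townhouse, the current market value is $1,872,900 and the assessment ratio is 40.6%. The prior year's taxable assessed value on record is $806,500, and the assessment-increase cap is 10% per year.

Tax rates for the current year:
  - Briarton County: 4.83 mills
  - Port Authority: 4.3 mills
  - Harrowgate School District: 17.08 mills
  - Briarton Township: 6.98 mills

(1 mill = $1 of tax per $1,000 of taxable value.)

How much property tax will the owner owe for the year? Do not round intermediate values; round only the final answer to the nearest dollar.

Uncapped assessed value = $1,872,900 × 0.406 = $760,397.4
Cap limit = $806,500 × 1.1 = $887,150
Taxable assessed value = min($760,397.4, $887,150) = $760,397.4 (cap does not bind)
Briarton County: $760,397.4 × 0.00483 = $3,672.719442
Port Authority: $760,397.4 × 0.0043 = $3,269.70882
Harrowgate School District: $760,397.4 × 0.01708 = $12,987.587592
Briarton Township: $760,397.4 × 0.00698 = $5,307.573852
Total = $25,237.589706

$25,238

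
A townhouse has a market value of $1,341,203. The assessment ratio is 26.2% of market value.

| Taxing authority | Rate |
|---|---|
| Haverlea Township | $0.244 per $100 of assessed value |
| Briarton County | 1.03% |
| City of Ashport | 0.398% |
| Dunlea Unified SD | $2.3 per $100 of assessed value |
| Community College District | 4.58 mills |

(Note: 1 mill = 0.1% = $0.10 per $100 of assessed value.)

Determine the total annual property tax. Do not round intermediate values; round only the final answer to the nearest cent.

$15,566.81

Assessed value = $1,341,203 × 0.262 = $351,395.186
Haverlea Township: $351,395.186 × 0.00244 = $857.40425384
Briarton County: $351,395.186 × 0.0103 = $3,619.3704158
City of Ashport: $351,395.186 × 0.00398 = $1,398.55284028
Dunlea Unified SD: $351,395.186 × 0.023 = $8,082.089278
Community College District: $351,395.186 × 0.00458 = $1,609.38995188
Total = $15,566.8067398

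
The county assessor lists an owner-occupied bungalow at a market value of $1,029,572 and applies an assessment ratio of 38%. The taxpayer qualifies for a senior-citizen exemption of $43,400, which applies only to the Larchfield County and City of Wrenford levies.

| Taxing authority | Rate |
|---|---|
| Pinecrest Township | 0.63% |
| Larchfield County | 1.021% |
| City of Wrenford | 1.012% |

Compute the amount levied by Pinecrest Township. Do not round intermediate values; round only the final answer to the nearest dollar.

$2,465

Assessed value = $1,029,572 × 0.38 = $391,237.36
Pinecrest Township taxable value = $391,237.36 (exemption does not apply)
Pinecrest Township levy = $391,237.36 × 0.0063 = $2,464.795368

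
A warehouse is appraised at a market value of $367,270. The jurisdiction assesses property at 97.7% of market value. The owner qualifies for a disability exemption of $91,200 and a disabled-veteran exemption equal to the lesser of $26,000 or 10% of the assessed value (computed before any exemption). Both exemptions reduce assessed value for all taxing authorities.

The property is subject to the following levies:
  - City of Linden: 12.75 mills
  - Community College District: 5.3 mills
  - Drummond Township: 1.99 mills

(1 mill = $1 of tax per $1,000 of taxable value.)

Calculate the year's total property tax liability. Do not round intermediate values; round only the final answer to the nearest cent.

$4,842.12

Assessed value = $367,270 × 0.977 = $358,822.79
Disabled-veteran exemption = min($26,000, 10% × $358,822.79) = min($26,000, $35,882.279) = $26,000 (dollar cap binds)
Taxable value = $358,822.79 − $91,200 − $26,000 = $241,622.79
City of Linden: $241,622.79 × 0.01275 = $3,080.6905725
Community College District: $241,622.79 × 0.0053 = $1,280.600787
Drummond Township: $241,622.79 × 0.00199 = $480.8293521
Total = $4,842.1207116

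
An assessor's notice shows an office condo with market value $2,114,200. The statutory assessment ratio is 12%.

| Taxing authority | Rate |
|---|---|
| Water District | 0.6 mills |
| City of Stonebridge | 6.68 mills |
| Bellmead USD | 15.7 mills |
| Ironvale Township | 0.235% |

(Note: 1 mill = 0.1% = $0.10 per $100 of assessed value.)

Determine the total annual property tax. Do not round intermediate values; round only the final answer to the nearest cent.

$6,426.32

Assessed value = $2,114,200 × 0.12 = $253,704
Water District: $253,704 × 0.0006 = $152.2224
City of Stonebridge: $253,704 × 0.00668 = $1,694.74272
Bellmead USD: $253,704 × 0.0157 = $3,983.1528
Ironvale Township: $253,704 × 0.00235 = $596.2044
Total = $6,426.32232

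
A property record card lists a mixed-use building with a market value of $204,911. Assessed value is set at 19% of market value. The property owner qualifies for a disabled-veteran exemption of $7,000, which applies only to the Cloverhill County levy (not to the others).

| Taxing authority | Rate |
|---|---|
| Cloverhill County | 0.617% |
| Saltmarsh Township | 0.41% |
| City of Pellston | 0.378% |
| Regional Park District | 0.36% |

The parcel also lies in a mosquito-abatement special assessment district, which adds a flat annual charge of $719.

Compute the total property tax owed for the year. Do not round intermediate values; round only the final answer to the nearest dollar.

$1,363

Assessed value = $204,911 × 0.19 = $38,933.09
Cloverhill County: ($38,933.09 − $7,000) × 0.00617 = $31,933.09 × 0.00617 = $197.0271653
Saltmarsh Township: $38,933.09 × 0.0041 = $159.625669
City of Pellston: $38,933.09 × 0.00378 = $147.1670802
Regional Park District: $38,933.09 × 0.0036 = $140.159124
Levies subtotal = $643.9790385
Total = $643.9790385 + $719 = $1,362.9790385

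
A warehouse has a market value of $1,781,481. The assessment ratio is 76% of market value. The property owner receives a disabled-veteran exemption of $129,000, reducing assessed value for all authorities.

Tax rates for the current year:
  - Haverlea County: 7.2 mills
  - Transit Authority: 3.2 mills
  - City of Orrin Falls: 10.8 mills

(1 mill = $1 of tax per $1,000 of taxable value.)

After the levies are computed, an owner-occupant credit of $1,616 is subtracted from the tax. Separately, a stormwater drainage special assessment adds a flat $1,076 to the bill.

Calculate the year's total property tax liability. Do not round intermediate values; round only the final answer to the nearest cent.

Assessed value = $1,781,481 × 0.76 = $1,353,925.56
Taxable value = $1,353,925.56 − $129,000 = $1,224,925.56
Haverlea County: $1,224,925.56 × 0.0072 = $8,819.464032
Transit Authority: $1,224,925.56 × 0.0032 = $3,919.761792
City of Orrin Falls: $1,224,925.56 × 0.0108 = $13,229.196048
Levies subtotal = $25,968.421872
After credit = $25,968.421872 − $1,616 = $24,352.421872
Total = $24,352.421872 + $1,076 = $25,428.421872

$25,428.42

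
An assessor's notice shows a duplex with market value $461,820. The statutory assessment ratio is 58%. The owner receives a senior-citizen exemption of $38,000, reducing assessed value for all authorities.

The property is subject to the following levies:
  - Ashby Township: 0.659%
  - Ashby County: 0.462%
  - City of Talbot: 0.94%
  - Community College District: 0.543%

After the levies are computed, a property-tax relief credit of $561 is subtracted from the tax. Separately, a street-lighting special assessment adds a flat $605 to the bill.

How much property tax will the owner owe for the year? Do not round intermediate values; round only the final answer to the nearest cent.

Assessed value = $461,820 × 0.58 = $267,855.6
Taxable value = $267,855.6 − $38,000 = $229,855.6
Ashby Township: $229,855.6 × 0.00659 = $1,514.748404
Ashby County: $229,855.6 × 0.00462 = $1,061.932872
City of Talbot: $229,855.6 × 0.0094 = $2,160.64264
Community College District: $229,855.6 × 0.00543 = $1,248.115908
Levies subtotal = $5,985.439824
After credit = $5,985.439824 − $561 = $5,424.439824
Total = $5,424.439824 + $605 = $6,029.439824

$6,029.44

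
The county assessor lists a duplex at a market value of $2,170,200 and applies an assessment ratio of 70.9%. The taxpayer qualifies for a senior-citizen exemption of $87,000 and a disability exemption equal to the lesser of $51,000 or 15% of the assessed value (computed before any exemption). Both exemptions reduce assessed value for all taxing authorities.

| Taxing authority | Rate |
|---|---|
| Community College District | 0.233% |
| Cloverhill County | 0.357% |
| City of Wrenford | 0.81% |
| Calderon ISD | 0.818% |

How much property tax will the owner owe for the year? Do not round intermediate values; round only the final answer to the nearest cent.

$31,066.90

Assessed value = $2,170,200 × 0.709 = $1,538,671.8
Disability exemption = min($51,000, 15% × $1,538,671.8) = min($51,000, $230,800.77) = $51,000 (dollar cap binds)
Taxable value = $1,538,671.8 − $87,000 − $51,000 = $1,400,671.8
Community College District: $1,400,671.8 × 0.00233 = $3,263.565294
Cloverhill County: $1,400,671.8 × 0.00357 = $5,000.398326
City of Wrenford: $1,400,671.8 × 0.0081 = $11,345.44158
Calderon ISD: $1,400,671.8 × 0.00818 = $11,457.495324
Total = $31,066.900524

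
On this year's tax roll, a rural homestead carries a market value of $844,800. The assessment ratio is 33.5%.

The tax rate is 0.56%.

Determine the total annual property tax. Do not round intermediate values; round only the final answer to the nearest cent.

$1,584.84

Assessed value = $844,800 × 0.335 = $283,008
Tax = $283,008 × 0.0056 = $1,584.8448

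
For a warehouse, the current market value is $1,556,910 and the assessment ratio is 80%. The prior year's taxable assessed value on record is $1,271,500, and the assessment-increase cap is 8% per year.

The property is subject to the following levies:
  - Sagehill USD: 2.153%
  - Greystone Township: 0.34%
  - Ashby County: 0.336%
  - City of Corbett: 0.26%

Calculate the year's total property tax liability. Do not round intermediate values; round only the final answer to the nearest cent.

$38,474.36

Uncapped assessed value = $1,556,910 × 0.8 = $1,245,528
Cap limit = $1,271,500 × 1.08 = $1,373,220
Taxable assessed value = min($1,245,528, $1,373,220) = $1,245,528 (cap does not bind)
Sagehill USD: $1,245,528 × 0.02153 = $26,816.21784
Greystone Township: $1,245,528 × 0.0034 = $4,234.7952
Ashby County: $1,245,528 × 0.00336 = $4,184.97408
City of Corbett: $1,245,528 × 0.0026 = $3,238.3728
Total = $38,474.35992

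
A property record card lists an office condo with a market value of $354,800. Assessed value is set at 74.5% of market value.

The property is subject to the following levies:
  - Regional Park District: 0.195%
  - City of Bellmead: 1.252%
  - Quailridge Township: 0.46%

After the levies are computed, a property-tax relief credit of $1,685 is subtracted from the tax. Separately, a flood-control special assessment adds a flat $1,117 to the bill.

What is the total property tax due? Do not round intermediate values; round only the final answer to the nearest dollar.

Assessed value = $354,800 × 0.745 = $264,326
Regional Park District: $264,326 × 0.00195 = $515.4357
City of Bellmead: $264,326 × 0.01252 = $3,309.36152
Quailridge Township: $264,326 × 0.0046 = $1,215.8996
Levies subtotal = $5,040.69682
After credit = $5,040.69682 − $1,685 = $3,355.69682
Total = $3,355.69682 + $1,117 = $4,472.69682

$4,473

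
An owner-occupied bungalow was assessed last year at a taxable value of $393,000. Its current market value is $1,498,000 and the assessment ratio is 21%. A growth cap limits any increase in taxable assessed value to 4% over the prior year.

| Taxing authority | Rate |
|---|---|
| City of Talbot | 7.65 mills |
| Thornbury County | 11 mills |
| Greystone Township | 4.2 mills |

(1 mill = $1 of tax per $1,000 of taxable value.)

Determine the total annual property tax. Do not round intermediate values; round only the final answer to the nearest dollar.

$7,188

Uncapped assessed value = $1,498,000 × 0.21 = $314,580
Cap limit = $393,000 × 1.04 = $408,720
Taxable assessed value = min($314,580, $408,720) = $314,580 (cap does not bind)
City of Talbot: $314,580 × 0.00765 = $2,406.537
Thornbury County: $314,580 × 0.011 = $3,460.38
Greystone Township: $314,580 × 0.0042 = $1,321.236
Total = $7,188.153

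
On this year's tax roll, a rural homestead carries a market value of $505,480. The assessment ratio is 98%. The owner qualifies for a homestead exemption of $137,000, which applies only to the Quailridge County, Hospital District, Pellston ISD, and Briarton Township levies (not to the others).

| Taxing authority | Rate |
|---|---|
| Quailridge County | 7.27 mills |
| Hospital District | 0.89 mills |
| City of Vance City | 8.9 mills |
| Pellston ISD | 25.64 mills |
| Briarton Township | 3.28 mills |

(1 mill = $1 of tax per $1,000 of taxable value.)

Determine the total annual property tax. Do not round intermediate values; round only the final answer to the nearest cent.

Assessed value = $505,480 × 0.98 = $495,370.4
Quailridge County: ($495,370.4 − $137,000) × 0.00727 = $358,370.4 × 0.00727 = $2,605.352808
Hospital District: ($495,370.4 − $137,000) × 0.00089 = $358,370.4 × 0.00089 = $318.949656
City of Vance City: $495,370.4 × 0.0089 = $4,408.79656
Pellston ISD: ($495,370.4 − $137,000) × 0.02564 = $358,370.4 × 0.02564 = $9,188.617056
Briarton Township: ($495,370.4 − $137,000) × 0.00328 = $358,370.4 × 0.00328 = $1,175.454912
Total = $17,697.170992

$17,697.17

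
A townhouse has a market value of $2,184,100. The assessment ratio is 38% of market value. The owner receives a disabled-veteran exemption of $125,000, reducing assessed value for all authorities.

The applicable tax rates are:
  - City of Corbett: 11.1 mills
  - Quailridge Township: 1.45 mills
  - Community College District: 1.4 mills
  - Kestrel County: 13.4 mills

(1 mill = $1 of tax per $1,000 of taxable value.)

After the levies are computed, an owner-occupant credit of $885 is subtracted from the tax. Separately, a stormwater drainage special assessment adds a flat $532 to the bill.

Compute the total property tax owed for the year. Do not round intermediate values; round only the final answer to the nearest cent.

$18,927.60

Assessed value = $2,184,100 × 0.38 = $829,958
Taxable value = $829,958 − $125,000 = $704,958
City of Corbett: $704,958 × 0.0111 = $7,825.0338
Quailridge Township: $704,958 × 0.00145 = $1,022.1891
Community College District: $704,958 × 0.0014 = $986.9412
Kestrel County: $704,958 × 0.0134 = $9,446.4372
Levies subtotal = $19,280.6013
After credit = $19,280.6013 − $885 = $18,395.6013
Total = $18,395.6013 + $532 = $18,927.6013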